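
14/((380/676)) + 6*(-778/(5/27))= -2392318/95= -25182.29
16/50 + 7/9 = 247/225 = 1.10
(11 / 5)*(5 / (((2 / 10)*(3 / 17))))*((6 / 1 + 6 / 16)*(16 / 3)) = 10596.67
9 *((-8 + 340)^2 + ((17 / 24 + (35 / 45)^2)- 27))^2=109293014231.16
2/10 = 1/5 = 0.20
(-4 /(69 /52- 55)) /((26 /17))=136 /2791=0.05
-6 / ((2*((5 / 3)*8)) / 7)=-63 / 40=-1.58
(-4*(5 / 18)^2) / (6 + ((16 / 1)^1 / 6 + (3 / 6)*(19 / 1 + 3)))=-25 / 1593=-0.02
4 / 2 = 2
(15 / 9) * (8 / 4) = 3.33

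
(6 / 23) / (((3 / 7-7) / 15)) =-315 / 529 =-0.60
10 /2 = 5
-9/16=-0.56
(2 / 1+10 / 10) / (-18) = -1 / 6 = -0.17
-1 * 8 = -8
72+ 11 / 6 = 443 / 6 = 73.83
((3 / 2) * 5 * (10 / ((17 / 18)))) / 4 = 675 / 34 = 19.85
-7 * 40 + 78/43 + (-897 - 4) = -50705/43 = -1179.19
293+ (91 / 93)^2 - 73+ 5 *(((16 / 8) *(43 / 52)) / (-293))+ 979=79061035441 / 65888082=1199.93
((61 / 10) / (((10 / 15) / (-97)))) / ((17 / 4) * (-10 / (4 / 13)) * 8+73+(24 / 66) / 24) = 585783 / 681110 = 0.86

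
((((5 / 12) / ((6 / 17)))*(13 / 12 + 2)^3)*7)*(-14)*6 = -210969745 / 10368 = -20348.16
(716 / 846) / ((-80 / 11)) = -1969 / 16920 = -0.12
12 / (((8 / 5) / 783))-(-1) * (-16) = 11713 / 2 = 5856.50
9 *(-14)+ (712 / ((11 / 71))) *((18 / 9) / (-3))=-105262 / 33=-3189.76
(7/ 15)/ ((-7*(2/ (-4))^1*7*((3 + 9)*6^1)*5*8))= 1/ 151200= 0.00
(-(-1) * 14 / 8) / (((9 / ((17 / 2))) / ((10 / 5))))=119 / 36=3.31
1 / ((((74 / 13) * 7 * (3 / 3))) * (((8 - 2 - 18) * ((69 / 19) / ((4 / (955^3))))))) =-247 / 93392116980750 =-0.00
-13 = -13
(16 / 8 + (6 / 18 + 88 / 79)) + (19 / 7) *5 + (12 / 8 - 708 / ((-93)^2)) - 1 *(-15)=33.44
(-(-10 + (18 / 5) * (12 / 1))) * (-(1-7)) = -996 / 5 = -199.20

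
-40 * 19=-760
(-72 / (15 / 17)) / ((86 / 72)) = -68.32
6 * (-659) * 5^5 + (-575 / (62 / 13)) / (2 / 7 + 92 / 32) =-67798953050 / 5487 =-12356288.14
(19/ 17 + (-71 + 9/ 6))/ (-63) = 775/ 714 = 1.09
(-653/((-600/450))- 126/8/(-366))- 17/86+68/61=490.71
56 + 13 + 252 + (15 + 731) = 1067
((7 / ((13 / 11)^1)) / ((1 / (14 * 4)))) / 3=4312 / 39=110.56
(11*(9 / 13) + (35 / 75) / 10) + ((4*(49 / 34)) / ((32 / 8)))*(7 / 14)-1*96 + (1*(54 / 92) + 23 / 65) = -132173083 / 1524900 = -86.68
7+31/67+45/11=8515/737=11.55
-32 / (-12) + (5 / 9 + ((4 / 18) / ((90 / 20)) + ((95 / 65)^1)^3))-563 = -556.61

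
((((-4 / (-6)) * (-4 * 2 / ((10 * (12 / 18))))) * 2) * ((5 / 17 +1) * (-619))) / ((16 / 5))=6809 / 17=400.53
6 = 6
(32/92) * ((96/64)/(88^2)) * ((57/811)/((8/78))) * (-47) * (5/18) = -174135/288897664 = -0.00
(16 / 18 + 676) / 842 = 3046 / 3789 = 0.80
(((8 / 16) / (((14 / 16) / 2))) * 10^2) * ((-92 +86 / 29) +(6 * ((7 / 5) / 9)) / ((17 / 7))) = -104890880 / 10353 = -10131.45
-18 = -18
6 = 6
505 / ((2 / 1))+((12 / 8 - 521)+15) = -252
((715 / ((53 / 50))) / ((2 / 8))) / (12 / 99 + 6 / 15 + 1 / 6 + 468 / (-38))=-896610000 / 3864071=-232.04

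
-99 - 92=-191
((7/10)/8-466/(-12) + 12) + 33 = 20141/240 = 83.92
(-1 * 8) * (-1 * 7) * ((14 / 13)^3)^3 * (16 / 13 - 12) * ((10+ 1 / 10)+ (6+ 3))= -3093867789623296 / 137858491849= -22442.34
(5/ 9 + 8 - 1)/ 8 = 17/ 18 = 0.94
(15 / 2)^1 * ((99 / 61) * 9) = 13365 / 122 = 109.55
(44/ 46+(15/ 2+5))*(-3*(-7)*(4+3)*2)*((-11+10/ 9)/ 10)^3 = -21382414739/ 5589000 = -3825.80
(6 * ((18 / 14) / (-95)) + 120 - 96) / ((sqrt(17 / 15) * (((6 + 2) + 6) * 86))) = 7953 * sqrt(255) / 6805610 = 0.02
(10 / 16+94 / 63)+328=166379 / 504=330.12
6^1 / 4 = 3 / 2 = 1.50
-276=-276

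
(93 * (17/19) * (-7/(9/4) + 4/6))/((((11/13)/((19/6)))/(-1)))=6851/9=761.22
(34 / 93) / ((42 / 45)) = 85 / 217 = 0.39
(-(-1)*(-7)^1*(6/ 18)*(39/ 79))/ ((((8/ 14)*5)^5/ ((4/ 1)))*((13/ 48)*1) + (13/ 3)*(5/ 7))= -352947/ 4898395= -0.07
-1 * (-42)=42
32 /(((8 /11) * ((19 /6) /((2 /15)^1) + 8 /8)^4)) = 1024 /8732691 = 0.00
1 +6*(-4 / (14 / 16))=-185 / 7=-26.43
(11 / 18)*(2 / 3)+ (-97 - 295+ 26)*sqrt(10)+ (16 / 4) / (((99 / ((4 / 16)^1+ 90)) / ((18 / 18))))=1204 / 297 - 366*sqrt(10)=-1153.34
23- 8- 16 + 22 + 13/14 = 307/14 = 21.93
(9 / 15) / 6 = 1 / 10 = 0.10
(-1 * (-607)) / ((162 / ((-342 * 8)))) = -92264 / 9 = -10251.56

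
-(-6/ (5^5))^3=216/ 30517578125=0.00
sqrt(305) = 17.46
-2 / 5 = -0.40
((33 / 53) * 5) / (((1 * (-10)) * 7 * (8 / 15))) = -495 / 5936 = -0.08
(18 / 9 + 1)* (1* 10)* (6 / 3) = 60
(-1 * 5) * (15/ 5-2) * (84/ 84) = -5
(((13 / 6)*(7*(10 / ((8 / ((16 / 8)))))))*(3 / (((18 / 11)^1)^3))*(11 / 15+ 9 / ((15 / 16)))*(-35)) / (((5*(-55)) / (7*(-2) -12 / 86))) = -45398353 / 94041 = -482.75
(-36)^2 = 1296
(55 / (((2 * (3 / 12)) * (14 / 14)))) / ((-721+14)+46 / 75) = -8250 / 52979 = -0.16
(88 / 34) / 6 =22 / 51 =0.43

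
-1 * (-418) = 418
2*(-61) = -122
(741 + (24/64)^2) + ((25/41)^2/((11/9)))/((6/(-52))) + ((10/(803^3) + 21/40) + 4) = 206952278913972231/278525092795840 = 743.03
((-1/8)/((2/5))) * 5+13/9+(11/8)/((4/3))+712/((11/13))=2668621/3168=842.37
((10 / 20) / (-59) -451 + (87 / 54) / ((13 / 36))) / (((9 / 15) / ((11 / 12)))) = -37675165 / 55224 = -682.22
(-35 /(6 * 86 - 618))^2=1225 /10404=0.12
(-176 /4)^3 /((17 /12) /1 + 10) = -7461.37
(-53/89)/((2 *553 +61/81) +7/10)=-42930/79836293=-0.00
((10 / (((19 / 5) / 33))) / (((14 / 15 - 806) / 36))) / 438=-0.01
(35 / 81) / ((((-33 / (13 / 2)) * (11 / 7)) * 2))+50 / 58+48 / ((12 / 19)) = 262064783 / 3410748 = 76.83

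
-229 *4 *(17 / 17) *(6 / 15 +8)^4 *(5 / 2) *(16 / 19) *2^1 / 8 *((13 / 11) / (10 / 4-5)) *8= 1185730430976 / 130625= 9077362.15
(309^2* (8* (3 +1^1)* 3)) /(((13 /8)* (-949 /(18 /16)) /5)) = -33434.22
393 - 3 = 390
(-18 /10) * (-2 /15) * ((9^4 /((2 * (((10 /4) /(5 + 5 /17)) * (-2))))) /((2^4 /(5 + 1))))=-531441 /1700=-312.61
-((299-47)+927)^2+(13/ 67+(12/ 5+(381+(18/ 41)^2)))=-782564614771/ 563135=-1389657.21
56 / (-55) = -56 / 55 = -1.02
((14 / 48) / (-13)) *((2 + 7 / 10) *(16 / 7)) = -0.14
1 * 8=8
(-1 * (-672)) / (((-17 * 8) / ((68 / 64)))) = -21 / 4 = -5.25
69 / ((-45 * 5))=-23 / 75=-0.31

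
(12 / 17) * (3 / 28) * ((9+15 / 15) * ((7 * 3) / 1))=270 / 17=15.88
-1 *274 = -274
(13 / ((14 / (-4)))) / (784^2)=-13 / 2151296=-0.00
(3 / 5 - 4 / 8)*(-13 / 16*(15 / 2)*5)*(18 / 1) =-1755 / 32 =-54.84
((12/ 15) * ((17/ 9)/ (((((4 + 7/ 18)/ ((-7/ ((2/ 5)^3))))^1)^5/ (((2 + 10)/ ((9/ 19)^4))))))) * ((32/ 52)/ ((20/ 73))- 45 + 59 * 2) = -666933448765535888671875/ 2560110923968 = -260509590628.14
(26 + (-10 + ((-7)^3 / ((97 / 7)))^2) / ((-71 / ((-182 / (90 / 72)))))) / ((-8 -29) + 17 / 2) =-443697124 / 10020585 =-44.28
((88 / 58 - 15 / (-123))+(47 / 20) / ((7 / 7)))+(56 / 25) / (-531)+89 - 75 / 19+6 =114005410651 / 1199582100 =95.04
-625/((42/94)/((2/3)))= -58750/63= -932.54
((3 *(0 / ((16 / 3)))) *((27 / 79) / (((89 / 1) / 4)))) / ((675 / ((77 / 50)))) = 0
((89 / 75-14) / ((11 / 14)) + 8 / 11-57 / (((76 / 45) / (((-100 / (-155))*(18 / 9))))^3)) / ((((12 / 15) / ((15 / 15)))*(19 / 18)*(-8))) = 545660060331 / 89908046360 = 6.07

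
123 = 123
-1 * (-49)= 49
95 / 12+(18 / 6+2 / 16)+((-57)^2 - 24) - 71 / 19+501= 1702387 / 456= 3733.30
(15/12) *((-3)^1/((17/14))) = -105/34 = -3.09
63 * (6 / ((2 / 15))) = 2835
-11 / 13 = -0.85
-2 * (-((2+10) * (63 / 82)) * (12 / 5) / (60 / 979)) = 740124 / 1025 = 722.07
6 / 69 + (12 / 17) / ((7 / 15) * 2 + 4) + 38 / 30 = 324793 / 217005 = 1.50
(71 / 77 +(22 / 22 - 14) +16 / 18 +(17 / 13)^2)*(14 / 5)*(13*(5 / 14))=-1110149 / 9009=-123.23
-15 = -15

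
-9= -9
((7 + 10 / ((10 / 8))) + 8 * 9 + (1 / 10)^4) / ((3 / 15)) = 870001 / 2000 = 435.00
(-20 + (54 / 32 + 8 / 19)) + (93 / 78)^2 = -846155 / 51376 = -16.47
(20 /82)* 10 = 100 /41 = 2.44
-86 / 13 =-6.62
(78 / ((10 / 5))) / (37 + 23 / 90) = 3510 / 3353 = 1.05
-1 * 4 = -4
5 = 5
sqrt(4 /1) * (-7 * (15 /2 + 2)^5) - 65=-17333733 /16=-1083358.31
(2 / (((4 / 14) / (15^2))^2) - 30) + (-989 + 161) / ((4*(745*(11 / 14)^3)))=2459714715159 / 1983190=1240281.93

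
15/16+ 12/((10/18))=1803/80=22.54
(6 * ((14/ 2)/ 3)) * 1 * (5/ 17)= 4.12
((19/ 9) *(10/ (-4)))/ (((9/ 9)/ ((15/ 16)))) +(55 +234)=27269/ 96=284.05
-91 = -91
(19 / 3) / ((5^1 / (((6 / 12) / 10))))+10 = 3019 / 300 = 10.06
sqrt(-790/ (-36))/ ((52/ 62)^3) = 29791 * sqrt(790)/ 105456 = 7.94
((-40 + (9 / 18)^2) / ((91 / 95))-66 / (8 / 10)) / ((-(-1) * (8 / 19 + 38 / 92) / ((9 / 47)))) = -2191555 / 76986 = -28.47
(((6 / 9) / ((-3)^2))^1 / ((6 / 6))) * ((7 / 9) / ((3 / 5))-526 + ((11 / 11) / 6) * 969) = -19613 / 729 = -26.90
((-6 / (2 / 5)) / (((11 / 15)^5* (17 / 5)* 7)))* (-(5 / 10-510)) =-1514.09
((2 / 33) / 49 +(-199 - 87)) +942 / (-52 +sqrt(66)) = -307.47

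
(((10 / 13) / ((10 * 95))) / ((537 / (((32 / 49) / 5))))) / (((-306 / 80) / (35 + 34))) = -5888 / 1657324305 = -0.00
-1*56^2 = -3136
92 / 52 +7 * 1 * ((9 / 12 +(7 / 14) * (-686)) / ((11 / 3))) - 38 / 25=-653.14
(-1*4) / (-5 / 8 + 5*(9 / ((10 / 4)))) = -32 / 139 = -0.23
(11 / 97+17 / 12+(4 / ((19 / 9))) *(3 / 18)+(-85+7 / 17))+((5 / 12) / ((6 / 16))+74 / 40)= -112483208 / 1409895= -79.78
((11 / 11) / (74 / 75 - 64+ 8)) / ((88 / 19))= -0.00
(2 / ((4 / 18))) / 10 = 9 / 10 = 0.90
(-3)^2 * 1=9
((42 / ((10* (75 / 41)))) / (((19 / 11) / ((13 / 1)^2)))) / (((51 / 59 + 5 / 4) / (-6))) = -755482728 / 1185125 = -637.47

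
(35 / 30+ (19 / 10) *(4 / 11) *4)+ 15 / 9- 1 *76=-23233 / 330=-70.40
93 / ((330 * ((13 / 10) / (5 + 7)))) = 372 / 143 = 2.60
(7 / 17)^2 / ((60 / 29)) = 1421 / 17340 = 0.08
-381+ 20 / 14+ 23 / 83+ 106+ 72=-116952 / 581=-201.29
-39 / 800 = -0.05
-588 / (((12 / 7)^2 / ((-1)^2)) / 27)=-21609 / 4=-5402.25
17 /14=1.21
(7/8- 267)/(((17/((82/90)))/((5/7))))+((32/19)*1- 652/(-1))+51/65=6817446877/10581480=644.28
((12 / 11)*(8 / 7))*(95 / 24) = 380 / 77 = 4.94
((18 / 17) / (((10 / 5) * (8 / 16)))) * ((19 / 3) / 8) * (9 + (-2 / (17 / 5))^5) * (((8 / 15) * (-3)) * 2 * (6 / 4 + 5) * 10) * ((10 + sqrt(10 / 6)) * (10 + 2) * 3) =-13528693919520 / 24137569 - 450956463984 * sqrt(15) / 24137569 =-632840.90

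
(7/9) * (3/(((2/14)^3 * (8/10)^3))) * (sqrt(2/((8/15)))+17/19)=5102125/3648+300125 * sqrt(15)/384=4425.64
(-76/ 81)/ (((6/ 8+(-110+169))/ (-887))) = 269648/ 19359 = 13.93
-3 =-3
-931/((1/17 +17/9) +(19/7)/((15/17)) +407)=-4985505/2206388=-2.26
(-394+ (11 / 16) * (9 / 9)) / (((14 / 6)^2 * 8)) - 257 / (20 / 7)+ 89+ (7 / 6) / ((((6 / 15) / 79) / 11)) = 2524.60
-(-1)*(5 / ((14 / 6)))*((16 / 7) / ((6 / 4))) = 160 / 49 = 3.27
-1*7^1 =-7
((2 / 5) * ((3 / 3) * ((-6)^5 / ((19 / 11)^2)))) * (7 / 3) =-4390848 / 1805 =-2432.60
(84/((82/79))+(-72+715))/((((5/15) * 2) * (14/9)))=801387/1148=698.07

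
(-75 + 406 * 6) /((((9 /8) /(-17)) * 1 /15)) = -535160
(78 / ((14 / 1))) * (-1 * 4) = -156 / 7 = -22.29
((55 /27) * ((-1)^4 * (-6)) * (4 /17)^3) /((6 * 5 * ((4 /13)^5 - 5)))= 261390272 /246126104091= 0.00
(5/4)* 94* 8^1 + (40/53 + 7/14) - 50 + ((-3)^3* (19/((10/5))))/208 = 19623195/22048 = 890.02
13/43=0.30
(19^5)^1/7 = 2476099/7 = 353728.43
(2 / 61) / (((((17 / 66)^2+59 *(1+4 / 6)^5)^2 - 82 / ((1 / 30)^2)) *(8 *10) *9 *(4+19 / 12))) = 2305430424 / 141898177905671534915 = 0.00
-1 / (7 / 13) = -13 / 7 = -1.86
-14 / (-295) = 14 / 295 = 0.05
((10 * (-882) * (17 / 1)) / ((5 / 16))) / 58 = -239904 / 29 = -8272.55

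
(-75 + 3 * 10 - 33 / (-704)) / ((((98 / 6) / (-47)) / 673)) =39001023 / 448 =87055.85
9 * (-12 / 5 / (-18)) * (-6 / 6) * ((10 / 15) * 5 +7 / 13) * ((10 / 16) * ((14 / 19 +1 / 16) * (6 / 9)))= -12231 / 7904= -1.55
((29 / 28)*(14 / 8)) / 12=29 / 192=0.15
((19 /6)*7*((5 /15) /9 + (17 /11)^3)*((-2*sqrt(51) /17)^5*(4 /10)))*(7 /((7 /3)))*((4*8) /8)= -2280909568*sqrt(51) /98088045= -166.06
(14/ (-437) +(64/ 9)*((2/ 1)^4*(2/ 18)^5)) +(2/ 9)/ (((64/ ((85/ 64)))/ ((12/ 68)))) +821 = 390475784126803/ 475626940416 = 820.97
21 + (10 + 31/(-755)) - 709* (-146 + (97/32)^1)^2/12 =-3734590563221/3092480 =-1207636.12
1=1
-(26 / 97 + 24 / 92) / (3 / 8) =-9440 / 6693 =-1.41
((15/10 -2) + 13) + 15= 55/2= 27.50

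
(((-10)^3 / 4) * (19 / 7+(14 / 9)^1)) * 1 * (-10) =672500 / 63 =10674.60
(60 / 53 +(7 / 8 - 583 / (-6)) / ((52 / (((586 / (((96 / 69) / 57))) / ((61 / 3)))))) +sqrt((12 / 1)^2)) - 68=3594069283 / 1655296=2171.25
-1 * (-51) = 51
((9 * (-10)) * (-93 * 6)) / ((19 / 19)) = 50220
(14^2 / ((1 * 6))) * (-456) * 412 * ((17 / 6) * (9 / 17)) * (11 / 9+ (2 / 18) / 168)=-101317804 / 9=-11257533.78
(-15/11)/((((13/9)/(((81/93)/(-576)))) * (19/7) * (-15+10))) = -567/5390528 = -0.00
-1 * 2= -2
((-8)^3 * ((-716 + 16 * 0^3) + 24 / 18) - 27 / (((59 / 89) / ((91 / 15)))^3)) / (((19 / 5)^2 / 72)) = 638101254746472 / 370709095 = 1721299.16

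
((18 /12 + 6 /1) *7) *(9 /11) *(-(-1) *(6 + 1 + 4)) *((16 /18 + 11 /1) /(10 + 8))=3745 /12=312.08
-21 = -21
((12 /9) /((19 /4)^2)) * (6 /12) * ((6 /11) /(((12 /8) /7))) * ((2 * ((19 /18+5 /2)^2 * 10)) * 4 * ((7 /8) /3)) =64225280 /2894859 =22.19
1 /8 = 0.12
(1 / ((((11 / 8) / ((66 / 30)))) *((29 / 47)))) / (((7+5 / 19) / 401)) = 1432372 / 10005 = 143.17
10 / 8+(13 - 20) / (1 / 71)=-1983 / 4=-495.75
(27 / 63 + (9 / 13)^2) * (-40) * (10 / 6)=-71600 / 1183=-60.52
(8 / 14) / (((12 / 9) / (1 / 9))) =1 / 21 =0.05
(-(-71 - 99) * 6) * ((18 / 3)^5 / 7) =7931520 / 7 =1133074.29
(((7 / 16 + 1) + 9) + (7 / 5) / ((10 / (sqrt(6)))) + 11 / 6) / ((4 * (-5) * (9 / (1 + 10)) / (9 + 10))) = -123101 / 8640 - 1463 * sqrt(6) / 9000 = -14.65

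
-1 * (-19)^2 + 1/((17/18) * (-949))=-5824031/16133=-361.00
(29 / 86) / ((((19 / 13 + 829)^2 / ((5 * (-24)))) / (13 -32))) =1396785 / 1252951372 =0.00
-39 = -39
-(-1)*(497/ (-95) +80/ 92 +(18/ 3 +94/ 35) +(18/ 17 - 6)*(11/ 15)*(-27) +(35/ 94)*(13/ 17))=2503869099/ 24441410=102.44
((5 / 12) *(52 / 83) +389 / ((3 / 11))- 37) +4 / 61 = 1389.66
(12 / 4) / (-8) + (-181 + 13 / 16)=-180.56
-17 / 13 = -1.31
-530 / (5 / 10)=-1060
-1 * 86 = -86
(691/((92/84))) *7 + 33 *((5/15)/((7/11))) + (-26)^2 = 822658/161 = 5109.68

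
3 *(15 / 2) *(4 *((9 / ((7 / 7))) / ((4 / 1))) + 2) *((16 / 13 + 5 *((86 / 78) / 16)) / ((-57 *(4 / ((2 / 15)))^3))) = -10813 / 42681600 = -0.00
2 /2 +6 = 7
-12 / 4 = -3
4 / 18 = 2 / 9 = 0.22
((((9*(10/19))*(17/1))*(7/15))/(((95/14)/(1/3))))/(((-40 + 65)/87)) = 289884/45125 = 6.42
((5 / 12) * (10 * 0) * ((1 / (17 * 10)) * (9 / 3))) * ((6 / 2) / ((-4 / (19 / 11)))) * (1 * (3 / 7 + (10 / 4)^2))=0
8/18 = 4/9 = 0.44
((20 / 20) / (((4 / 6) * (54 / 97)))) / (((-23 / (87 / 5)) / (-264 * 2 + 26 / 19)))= 1073.49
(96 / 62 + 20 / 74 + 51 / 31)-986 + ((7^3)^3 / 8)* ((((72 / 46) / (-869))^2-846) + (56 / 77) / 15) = -117313458215463154097461 / 27492225230580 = -4267150339.11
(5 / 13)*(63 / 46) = 315 / 598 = 0.53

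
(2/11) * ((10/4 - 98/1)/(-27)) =191/297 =0.64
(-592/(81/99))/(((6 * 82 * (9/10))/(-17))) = 276760/9963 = 27.78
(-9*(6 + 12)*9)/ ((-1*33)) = 486/ 11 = 44.18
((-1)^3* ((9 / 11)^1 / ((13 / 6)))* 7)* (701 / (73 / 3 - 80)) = 794934 / 23881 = 33.29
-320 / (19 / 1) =-16.84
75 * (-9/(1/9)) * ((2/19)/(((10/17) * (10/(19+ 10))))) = -119799/38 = -3152.61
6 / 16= 3 / 8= 0.38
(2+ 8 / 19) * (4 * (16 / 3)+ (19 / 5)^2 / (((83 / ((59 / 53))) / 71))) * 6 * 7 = 7454356028 / 2089525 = 3567.49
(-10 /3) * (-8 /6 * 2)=80 /9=8.89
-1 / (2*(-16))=1 / 32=0.03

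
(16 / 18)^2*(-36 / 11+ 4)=512 / 891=0.57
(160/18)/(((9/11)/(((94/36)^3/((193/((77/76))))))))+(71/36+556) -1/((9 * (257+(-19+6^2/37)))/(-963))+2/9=2143020301129069/3829163966172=559.66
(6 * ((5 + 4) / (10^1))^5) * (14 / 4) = 1240029 / 100000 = 12.40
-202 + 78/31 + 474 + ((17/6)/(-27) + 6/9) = 1381441/5022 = 275.08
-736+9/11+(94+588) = -53.18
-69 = -69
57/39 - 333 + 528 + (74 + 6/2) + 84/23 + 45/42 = 1164483/4186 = 278.19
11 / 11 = 1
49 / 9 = 5.44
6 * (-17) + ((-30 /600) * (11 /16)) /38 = -1240331 /12160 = -102.00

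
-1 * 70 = -70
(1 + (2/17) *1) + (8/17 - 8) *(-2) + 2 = 309/17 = 18.18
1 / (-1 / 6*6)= -1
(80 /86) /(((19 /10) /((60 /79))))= 24000 /64543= 0.37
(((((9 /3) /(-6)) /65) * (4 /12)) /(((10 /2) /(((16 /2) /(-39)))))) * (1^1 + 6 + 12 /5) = 188 /190125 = 0.00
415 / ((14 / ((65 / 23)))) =26975 / 322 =83.77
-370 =-370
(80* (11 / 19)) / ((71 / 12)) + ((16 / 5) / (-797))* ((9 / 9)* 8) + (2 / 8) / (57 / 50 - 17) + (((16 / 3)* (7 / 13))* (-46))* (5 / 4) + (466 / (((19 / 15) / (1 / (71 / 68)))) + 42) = 6062006477989 / 25577889870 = 237.00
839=839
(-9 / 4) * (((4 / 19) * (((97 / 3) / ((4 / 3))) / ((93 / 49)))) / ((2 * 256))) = -14259 / 1206272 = -0.01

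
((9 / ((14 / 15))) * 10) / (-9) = -75 / 7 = -10.71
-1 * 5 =-5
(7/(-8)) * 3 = -21/8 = -2.62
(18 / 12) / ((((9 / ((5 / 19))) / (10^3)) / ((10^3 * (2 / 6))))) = 2500000 / 171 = 14619.88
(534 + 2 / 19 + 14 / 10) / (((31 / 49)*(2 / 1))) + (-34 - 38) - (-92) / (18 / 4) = 19702033 / 53010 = 371.67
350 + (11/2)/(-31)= 21689/62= 349.82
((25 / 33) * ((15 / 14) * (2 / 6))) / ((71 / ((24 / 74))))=0.00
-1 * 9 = -9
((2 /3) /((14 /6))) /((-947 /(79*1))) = -0.02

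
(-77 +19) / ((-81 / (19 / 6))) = 551 / 243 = 2.27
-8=-8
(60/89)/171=20/5073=0.00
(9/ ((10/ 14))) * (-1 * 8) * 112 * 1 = -11289.60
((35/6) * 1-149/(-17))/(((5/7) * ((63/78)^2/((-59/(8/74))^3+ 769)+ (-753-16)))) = -2617824662527711/98501837705276910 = -0.03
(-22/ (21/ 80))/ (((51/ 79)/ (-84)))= 556160/ 51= 10905.10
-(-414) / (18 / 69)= 1587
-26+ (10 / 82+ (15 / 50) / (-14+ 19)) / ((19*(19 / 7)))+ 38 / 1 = 8883211 / 740050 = 12.00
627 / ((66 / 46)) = 437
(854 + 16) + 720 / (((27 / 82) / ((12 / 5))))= 6118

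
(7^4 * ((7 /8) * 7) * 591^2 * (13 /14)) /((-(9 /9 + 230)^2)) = -173049331 /1936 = -89384.99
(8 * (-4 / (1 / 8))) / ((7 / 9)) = -2304 / 7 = -329.14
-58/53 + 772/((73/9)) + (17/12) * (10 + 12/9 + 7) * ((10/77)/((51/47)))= 142141855/1462482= 97.19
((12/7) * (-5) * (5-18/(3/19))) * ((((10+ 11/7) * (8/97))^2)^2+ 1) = 2543263250746380/1487911625767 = 1709.28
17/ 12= 1.42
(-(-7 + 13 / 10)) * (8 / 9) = 5.07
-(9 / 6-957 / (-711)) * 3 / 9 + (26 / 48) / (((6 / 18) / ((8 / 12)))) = 383 / 2844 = 0.13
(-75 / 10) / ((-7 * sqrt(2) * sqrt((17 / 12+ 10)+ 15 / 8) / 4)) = 60 * sqrt(957) / 2233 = 0.83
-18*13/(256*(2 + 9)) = -0.08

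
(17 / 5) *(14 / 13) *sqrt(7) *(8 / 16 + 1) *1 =357 *sqrt(7) / 65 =14.53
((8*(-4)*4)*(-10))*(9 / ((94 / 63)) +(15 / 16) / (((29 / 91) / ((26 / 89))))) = 8820.89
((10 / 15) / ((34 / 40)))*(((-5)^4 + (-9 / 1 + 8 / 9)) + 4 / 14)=484.06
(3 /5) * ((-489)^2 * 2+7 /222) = 106169731 /370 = 286945.22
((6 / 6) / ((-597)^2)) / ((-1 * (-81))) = 1 / 28869129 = 0.00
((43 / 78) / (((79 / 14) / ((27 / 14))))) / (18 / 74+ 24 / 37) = 4773 / 22594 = 0.21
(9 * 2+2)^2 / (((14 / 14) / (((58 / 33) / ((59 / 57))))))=440800 / 649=679.20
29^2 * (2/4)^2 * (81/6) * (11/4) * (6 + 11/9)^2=39085475/96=407140.36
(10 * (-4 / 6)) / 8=-5 / 6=-0.83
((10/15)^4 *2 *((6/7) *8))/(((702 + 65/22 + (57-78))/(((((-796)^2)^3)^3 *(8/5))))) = 1483261923092729126894953562521122944546817931796631519232/14219415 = 104312443450924607439543300000000000000000000000000.00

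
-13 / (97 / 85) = -1105 / 97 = -11.39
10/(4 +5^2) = 10/29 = 0.34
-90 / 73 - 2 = -236 / 73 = -3.23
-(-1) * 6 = 6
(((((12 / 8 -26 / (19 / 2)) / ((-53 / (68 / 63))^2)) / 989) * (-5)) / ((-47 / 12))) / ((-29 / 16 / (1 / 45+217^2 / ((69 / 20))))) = 2090302948864 / 419208248396511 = 0.00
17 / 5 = 3.40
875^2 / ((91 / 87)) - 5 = 9515560 / 13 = 731966.15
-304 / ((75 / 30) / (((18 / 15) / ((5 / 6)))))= -21888 / 125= -175.10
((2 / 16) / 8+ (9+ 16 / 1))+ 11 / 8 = 1689 / 64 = 26.39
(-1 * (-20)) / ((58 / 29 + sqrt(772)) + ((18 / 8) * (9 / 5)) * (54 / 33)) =0.55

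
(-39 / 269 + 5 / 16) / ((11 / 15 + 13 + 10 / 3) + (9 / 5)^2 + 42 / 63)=54075 / 6770192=0.01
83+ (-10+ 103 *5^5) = 321948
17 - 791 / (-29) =1284 / 29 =44.28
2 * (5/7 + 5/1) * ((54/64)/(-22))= -135/308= -0.44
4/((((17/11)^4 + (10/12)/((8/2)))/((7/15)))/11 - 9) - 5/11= -750735459/778592749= -0.96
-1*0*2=0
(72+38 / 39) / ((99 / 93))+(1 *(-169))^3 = -6212014957 / 1287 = -4826740.45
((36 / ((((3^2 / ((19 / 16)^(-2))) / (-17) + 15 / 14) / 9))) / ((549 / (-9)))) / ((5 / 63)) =-207277056 / 1006195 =-206.00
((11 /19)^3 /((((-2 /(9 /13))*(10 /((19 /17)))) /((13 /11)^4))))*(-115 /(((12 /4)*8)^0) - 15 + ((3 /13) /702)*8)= 1285219 /675070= 1.90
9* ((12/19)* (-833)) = -89964/19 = -4734.95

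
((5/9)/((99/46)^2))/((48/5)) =13225/1058508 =0.01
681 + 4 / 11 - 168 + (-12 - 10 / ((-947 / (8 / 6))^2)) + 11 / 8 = 357081528641 / 710272728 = 502.74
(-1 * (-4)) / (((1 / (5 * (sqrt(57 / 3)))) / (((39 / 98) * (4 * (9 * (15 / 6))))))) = 35100 * sqrt(19) / 49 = 3122.39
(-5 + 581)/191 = 576/191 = 3.02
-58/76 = -29/38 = -0.76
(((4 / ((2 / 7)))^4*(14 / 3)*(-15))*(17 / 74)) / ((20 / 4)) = -4571504 / 37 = -123554.16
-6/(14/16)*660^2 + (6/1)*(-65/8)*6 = -41821695/14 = -2987263.93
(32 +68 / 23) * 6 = 4824 / 23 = 209.74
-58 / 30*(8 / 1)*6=-464 / 5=-92.80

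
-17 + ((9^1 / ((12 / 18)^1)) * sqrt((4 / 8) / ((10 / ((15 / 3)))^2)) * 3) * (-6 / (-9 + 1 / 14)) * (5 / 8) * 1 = -17 + 1701 * sqrt(2) / 400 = -10.99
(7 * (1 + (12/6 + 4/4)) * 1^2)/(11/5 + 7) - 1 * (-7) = 231/23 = 10.04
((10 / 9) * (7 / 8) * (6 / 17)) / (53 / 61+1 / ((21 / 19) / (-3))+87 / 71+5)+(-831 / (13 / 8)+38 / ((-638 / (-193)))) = -28073223506087 / 56167681284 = -499.81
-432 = -432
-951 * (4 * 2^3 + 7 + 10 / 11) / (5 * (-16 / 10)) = 417489 / 88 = 4744.19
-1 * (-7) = 7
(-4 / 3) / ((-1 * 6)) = 2 / 9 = 0.22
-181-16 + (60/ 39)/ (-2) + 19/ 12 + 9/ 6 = -194.69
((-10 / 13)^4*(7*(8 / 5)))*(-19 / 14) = -152000 / 28561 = -5.32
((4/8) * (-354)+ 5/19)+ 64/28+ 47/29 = -666607/3857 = -172.83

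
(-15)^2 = 225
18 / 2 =9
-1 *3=-3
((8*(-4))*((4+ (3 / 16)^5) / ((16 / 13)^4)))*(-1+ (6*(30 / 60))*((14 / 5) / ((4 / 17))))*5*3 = -124712275598547 / 4294967296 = -29036.84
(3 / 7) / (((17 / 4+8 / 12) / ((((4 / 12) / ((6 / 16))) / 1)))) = 32 / 413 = 0.08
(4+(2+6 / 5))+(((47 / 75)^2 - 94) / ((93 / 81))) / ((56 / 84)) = -4459869 / 38750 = -115.09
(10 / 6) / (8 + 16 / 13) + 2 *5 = 733 / 72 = 10.18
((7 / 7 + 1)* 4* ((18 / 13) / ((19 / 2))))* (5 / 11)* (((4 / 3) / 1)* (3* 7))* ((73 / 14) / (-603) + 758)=2047668160 / 182039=11248.51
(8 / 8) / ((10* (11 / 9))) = 9 / 110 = 0.08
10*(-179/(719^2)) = -1790/516961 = -0.00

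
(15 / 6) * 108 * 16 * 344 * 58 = 86192640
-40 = -40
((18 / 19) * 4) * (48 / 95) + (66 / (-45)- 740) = -4004674 / 5415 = -739.55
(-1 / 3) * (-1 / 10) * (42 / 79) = 7 / 395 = 0.02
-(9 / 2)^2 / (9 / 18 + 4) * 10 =-45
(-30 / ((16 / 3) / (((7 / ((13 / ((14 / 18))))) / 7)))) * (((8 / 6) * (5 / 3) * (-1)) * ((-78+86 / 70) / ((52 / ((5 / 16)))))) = -67175 / 194688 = -0.35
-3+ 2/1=-1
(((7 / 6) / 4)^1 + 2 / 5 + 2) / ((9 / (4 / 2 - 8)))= -323 / 180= -1.79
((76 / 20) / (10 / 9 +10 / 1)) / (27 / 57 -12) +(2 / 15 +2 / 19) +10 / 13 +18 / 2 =9.98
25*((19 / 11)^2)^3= 1176147025 / 1771561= 663.90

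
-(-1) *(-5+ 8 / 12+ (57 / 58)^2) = -33985 / 10092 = -3.37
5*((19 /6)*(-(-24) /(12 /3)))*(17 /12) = 1615 /12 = 134.58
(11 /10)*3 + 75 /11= 1113 /110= 10.12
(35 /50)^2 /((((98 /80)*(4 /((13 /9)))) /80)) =104 /9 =11.56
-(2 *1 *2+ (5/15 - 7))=8/3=2.67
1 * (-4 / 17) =-0.24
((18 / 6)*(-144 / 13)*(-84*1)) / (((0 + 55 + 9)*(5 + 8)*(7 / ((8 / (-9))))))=-72 / 169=-0.43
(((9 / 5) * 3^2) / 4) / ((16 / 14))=3.54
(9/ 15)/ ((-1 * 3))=-1/ 5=-0.20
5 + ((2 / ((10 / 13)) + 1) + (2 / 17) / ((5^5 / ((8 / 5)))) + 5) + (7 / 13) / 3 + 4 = 184184999 / 10359375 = 17.78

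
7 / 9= 0.78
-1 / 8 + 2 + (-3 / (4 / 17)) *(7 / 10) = -141 / 20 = -7.05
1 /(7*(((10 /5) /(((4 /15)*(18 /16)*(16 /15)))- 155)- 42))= -4 /5341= -0.00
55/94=0.59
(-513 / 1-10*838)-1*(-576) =-8317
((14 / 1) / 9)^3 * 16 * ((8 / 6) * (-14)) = -2458624 / 2187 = -1124.20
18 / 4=9 / 2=4.50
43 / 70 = 0.61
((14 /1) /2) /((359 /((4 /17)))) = 28 /6103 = 0.00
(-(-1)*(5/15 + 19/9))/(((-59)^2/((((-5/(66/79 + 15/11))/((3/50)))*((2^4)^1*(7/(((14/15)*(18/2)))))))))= -191180000/538827471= -0.35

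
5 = 5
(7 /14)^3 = 1 /8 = 0.12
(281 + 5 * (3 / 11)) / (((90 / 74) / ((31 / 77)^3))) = 3423641302 / 225983835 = 15.15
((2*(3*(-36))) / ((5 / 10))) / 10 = -216 / 5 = -43.20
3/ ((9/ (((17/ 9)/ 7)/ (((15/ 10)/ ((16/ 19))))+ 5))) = 18499/ 10773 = 1.72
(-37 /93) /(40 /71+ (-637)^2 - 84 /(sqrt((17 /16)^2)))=-44659 /45539164827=-0.00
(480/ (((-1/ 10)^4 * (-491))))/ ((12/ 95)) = -38000000/ 491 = -77393.08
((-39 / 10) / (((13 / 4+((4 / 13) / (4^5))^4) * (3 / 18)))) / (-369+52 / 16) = 57408886520414208 / 2916291700672437395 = 0.02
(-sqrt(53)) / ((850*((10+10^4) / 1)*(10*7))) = -0.00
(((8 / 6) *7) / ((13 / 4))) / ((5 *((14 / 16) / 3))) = 128 / 65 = 1.97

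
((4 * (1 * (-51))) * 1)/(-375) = 68/125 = 0.54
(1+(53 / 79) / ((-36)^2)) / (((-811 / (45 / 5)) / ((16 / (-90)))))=102437 / 51895890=0.00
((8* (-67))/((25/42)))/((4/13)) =-2926.56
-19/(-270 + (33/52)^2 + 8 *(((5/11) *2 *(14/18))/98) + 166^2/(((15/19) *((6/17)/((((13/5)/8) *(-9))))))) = 890089200/13563959207423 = 0.00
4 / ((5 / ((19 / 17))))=76 / 85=0.89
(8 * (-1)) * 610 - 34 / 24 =-58577 / 12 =-4881.42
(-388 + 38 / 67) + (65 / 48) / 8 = -387.26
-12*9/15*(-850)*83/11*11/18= 28220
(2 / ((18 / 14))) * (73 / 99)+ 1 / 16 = 17243 / 14256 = 1.21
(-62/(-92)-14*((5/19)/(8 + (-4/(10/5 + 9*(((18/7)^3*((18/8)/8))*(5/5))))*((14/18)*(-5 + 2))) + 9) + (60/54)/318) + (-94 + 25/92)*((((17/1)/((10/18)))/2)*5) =-6941638999674221/951432942456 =-7295.98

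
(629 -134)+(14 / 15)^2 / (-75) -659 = -2767696 / 16875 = -164.01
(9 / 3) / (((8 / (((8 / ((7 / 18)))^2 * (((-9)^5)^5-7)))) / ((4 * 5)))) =-2278520307057896216439800000.00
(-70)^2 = 4900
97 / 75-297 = -22178 / 75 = -295.71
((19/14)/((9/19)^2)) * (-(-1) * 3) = 6859/378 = 18.15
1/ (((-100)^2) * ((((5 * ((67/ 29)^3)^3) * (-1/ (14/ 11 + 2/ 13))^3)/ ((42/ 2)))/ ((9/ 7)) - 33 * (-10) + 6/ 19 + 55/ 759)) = 90823388714200559541924/ 191424044229520352235347906875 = 0.00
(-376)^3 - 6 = -53157382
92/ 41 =2.24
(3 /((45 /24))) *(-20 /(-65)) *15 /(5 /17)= 1632 /65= 25.11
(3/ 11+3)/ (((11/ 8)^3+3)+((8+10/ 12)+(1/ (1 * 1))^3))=55296/ 260755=0.21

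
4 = 4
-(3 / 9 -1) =2 / 3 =0.67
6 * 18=108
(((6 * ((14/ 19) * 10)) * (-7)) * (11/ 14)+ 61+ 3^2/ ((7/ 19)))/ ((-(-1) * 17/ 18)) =-22212/ 133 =-167.01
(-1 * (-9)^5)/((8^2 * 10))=59049/640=92.26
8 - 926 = -918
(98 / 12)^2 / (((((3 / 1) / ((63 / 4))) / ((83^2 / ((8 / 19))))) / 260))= 142992527405 / 96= 1489505493.80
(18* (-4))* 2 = -144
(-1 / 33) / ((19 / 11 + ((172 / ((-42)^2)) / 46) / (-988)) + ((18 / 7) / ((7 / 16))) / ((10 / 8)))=-33404280 / 7087295099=-0.00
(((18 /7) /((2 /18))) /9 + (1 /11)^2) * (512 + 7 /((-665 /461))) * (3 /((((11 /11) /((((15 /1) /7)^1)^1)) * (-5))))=-9973053 /5929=-1682.08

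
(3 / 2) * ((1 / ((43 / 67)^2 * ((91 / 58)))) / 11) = 390543 / 1850849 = 0.21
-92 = -92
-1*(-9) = 9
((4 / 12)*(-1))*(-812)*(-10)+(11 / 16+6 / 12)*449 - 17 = -105143 / 48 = -2190.48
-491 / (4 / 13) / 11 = -6383 / 44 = -145.07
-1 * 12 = -12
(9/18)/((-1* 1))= -1/2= -0.50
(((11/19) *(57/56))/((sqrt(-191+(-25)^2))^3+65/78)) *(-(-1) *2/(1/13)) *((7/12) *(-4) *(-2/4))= -2145/11771496476+279279 *sqrt(434)/2942874119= 0.00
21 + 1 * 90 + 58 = 169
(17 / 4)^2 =289 / 16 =18.06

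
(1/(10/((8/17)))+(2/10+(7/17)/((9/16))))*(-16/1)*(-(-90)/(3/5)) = -2349.80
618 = 618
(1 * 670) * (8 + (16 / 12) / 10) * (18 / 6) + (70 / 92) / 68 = 51136579 / 3128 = 16348.01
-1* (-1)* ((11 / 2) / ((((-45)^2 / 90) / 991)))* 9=10901 / 5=2180.20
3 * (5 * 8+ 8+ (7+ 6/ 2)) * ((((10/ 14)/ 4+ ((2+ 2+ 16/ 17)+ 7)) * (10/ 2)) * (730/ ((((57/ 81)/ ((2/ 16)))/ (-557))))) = -13775317571025/ 18088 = -761572178.85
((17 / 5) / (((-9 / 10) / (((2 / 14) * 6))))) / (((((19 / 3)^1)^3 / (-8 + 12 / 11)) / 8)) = 19584 / 27797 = 0.70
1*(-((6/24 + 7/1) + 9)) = -65/4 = -16.25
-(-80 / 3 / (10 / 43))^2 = -118336 / 9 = -13148.44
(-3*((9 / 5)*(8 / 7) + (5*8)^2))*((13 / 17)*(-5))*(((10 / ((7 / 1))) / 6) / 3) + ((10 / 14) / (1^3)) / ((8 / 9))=29173505 / 19992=1459.26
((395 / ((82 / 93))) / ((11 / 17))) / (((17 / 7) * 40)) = 51429 / 7216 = 7.13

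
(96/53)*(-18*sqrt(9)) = -5184/53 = -97.81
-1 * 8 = -8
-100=-100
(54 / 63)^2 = 36 / 49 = 0.73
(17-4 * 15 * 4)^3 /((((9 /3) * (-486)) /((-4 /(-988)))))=11089567 /360126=30.79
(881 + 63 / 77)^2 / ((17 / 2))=188180000 / 2057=91482.74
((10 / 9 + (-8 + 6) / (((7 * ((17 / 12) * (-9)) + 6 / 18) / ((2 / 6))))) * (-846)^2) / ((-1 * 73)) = -10967.21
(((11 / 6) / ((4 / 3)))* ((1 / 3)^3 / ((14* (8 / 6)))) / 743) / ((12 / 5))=0.00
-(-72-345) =417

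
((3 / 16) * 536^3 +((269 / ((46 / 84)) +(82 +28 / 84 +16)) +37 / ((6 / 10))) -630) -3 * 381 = 664058903 / 23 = 28872126.22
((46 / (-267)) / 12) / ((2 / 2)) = -23 / 1602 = -0.01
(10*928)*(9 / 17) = 83520 / 17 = 4912.94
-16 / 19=-0.84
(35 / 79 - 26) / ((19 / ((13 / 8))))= -2.19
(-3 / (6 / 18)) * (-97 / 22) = 873 / 22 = 39.68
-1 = -1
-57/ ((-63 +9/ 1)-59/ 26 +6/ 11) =16302/ 15937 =1.02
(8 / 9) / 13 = 8 / 117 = 0.07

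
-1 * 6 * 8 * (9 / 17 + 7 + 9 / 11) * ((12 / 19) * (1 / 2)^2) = -224784 / 3553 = -63.27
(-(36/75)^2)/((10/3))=-216/3125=-0.07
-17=-17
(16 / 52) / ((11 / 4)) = 16 / 143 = 0.11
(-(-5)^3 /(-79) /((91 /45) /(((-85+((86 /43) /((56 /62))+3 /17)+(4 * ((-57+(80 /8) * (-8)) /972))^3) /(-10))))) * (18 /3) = -35340730317625 /909285985062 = -38.87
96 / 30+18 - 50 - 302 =-1654 / 5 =-330.80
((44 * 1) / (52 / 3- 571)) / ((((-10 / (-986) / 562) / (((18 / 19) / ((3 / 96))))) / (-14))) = 26811122688 / 14345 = 1869022.15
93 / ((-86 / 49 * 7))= -651 / 86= -7.57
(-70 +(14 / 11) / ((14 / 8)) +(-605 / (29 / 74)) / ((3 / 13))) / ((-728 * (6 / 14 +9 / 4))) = 3234202 / 933075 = 3.47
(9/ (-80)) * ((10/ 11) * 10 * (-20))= 225/ 11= 20.45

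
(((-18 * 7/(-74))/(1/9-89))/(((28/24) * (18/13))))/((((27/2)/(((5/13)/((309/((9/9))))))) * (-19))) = 1/17378160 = 0.00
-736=-736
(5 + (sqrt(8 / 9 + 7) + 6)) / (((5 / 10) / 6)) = 4 * sqrt(71) + 132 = 165.70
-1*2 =-2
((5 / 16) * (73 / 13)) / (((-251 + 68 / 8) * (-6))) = 73 / 60528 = 0.00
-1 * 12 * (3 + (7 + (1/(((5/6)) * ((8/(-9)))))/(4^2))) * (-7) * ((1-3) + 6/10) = -466431/400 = -1166.08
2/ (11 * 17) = 2/ 187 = 0.01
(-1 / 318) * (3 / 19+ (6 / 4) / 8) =-35 / 32224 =-0.00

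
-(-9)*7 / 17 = 63 / 17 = 3.71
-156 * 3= -468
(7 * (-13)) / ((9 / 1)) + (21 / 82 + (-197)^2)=28633769 / 738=38799.14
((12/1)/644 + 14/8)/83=1139/53452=0.02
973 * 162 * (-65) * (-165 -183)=3565500120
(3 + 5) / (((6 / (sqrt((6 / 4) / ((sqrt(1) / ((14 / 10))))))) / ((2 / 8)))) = sqrt(210) / 30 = 0.48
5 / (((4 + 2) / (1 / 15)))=1 / 18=0.06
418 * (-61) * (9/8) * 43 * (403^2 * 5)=-4006518779835/4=-1001629694958.75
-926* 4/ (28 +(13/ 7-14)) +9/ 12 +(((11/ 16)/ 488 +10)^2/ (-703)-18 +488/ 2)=-897179333483/ 128574898176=-6.98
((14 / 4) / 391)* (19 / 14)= 19 / 1564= 0.01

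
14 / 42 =1 / 3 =0.33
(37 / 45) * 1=37 / 45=0.82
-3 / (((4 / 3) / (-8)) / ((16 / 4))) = 72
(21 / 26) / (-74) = -0.01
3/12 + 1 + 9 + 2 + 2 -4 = 41/4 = 10.25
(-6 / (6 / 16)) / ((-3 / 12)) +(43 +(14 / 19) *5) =2103 / 19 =110.68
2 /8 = 1 /4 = 0.25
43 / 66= 0.65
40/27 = 1.48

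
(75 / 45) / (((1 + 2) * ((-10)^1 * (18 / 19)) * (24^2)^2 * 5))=-19 / 537477120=-0.00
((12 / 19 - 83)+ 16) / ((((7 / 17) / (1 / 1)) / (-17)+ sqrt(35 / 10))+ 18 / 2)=-6.12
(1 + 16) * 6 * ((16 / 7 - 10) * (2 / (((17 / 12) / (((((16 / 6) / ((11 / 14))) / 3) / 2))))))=-6912 / 11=-628.36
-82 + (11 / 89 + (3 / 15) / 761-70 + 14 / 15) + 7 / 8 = -1219673111 / 8127480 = -150.07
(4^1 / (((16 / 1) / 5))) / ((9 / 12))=5 / 3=1.67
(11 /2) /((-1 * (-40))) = 0.14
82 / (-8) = -41 / 4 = -10.25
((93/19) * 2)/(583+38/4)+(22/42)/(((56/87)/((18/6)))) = 7230893/2941960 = 2.46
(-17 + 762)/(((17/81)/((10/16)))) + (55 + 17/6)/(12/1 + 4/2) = 6348023/2856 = 2222.70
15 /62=0.24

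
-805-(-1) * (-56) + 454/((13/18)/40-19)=-12094167/13667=-884.92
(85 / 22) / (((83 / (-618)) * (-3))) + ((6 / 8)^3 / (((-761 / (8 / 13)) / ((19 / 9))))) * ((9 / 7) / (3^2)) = 4850287999 / 505809304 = 9.59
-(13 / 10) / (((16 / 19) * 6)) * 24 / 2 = -3.09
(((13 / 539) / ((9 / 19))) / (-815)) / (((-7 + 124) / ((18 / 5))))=-38 / 19767825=-0.00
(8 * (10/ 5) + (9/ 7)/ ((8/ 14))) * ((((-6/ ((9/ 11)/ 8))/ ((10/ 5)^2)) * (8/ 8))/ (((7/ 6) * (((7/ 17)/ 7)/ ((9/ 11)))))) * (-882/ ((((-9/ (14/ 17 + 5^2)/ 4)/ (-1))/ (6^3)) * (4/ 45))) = 78497203680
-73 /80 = -0.91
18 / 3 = 6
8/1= 8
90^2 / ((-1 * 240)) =-135 / 4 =-33.75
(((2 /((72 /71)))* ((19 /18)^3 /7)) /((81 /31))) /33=15096659 /3928411872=0.00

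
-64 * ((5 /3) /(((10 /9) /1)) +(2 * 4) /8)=-160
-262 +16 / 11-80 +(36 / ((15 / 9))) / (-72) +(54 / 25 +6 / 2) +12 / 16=-368429 / 1100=-334.94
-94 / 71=-1.32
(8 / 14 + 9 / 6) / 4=29 / 56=0.52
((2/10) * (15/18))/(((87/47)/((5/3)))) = 235/1566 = 0.15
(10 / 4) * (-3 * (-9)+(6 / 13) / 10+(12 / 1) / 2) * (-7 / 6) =-1253 / 13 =-96.38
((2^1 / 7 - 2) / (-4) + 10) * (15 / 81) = 365 / 189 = 1.93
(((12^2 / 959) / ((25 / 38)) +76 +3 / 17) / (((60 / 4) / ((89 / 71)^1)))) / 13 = 2771517761 / 5642875875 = 0.49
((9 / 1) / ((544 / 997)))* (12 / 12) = 8973 / 544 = 16.49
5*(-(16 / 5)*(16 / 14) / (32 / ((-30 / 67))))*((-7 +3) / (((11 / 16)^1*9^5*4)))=-640 / 101544597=-0.00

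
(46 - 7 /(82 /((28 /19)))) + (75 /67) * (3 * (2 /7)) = 17110734 /365351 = 46.83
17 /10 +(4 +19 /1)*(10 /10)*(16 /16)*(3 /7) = 809 /70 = 11.56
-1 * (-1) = 1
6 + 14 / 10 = 37 / 5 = 7.40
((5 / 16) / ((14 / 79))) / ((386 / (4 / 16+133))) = 210535 / 345856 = 0.61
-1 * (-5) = 5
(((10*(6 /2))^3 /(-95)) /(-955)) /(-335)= -0.00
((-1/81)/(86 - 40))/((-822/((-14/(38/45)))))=-35/6465852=-0.00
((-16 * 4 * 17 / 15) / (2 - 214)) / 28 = 68 / 5565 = 0.01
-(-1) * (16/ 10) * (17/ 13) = 2.09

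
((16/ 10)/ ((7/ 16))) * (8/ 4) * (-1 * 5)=-256/ 7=-36.57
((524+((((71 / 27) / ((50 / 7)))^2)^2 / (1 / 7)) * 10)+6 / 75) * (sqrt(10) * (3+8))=1919506530398237 * sqrt(10) / 332150625000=18274.88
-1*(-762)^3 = 442450728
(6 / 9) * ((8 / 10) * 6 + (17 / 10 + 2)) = 17 / 3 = 5.67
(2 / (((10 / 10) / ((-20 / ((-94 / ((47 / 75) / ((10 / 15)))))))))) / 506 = 1 / 1265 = 0.00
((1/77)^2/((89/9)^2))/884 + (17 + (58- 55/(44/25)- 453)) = -409.25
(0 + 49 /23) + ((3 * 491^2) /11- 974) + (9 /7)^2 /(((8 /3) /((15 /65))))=83517030213 /1289288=64777.64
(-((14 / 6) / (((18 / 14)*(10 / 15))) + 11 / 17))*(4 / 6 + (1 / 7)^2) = -104131 / 44982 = -2.31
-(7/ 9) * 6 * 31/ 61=-434/ 183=-2.37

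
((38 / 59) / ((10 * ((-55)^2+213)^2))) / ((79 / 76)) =361 / 61086157105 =0.00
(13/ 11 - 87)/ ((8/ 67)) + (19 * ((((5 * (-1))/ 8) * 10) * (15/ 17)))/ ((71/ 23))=-39972793/ 53108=-752.67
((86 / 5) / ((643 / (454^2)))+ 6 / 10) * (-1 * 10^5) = -354558100000 / 643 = -551412286.16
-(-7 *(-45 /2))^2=-99225 /4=-24806.25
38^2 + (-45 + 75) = 1474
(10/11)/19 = 10/209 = 0.05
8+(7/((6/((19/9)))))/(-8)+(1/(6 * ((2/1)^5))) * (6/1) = 6673/864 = 7.72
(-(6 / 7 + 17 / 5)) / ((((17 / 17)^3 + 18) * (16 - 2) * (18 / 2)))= -0.00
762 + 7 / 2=1531 / 2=765.50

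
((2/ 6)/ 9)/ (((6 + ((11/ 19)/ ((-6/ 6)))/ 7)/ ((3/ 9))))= 0.00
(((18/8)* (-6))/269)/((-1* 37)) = 27/19906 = 0.00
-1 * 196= -196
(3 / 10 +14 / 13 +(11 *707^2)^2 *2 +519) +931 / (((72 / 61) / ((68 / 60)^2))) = 12733605417180480367 / 210600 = 60463463519375.50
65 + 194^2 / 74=21223 / 37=573.59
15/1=15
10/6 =1.67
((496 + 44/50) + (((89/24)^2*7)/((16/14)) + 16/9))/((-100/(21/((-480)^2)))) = -156680069/294912000000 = -0.00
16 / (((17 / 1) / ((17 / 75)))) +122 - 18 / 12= 18107 / 150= 120.71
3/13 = 0.23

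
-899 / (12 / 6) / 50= -899 / 100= -8.99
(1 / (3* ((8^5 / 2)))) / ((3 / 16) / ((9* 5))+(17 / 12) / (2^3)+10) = 5 / 2502144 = 0.00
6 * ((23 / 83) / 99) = 46 / 2739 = 0.02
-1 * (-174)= 174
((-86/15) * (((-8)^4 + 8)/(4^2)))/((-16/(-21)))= -154413/80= -1930.16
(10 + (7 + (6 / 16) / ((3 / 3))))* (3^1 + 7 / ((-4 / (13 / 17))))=15707 / 544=28.87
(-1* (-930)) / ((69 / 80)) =24800 / 23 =1078.26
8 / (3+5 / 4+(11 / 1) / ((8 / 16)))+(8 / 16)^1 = 0.80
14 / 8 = 7 / 4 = 1.75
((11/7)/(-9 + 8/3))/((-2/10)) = 165/133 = 1.24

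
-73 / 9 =-8.11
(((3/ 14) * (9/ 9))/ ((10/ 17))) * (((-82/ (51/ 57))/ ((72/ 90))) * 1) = -2337/ 56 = -41.73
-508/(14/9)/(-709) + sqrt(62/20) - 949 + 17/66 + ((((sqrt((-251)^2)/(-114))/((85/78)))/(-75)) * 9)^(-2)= -9743595968282315/10462696149906 + sqrt(310)/10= -929.51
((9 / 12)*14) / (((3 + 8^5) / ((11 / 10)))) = 231 / 655420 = 0.00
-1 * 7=-7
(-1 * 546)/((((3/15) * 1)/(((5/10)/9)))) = -455/3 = -151.67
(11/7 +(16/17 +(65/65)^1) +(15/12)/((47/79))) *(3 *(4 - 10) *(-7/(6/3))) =1130301/3196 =353.66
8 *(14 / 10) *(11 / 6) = 308 / 15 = 20.53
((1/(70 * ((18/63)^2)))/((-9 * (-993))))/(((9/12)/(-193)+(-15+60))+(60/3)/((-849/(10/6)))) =54619/125398790610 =0.00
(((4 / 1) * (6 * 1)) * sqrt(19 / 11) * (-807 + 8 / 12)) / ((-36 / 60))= 96760 * sqrt(209) / 33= 42389.18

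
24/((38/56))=672/19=35.37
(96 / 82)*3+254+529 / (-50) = 506211 / 2050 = 246.93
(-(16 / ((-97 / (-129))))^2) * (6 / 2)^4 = -345067776 / 9409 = -36674.22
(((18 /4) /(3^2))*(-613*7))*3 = -12873 /2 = -6436.50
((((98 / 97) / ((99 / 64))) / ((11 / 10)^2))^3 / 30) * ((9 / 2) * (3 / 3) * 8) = 98691134259200000 / 522944551896094449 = 0.19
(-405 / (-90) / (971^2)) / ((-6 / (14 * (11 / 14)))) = -0.00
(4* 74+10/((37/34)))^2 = 127509264/1369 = 93140.44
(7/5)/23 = 7/115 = 0.06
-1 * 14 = -14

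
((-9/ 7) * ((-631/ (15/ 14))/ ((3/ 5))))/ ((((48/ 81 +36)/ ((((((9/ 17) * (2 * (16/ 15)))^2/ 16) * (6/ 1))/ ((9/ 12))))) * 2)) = 19626624/ 1784575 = 11.00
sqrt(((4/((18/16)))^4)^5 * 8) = 2251799813685248 * sqrt(2)/3486784401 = 913313.09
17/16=1.06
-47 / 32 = -1.47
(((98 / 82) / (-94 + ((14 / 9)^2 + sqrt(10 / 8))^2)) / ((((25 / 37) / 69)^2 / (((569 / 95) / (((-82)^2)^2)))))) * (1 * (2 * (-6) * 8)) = 0.00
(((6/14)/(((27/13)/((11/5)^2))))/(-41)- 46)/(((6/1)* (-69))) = 2972023/26734050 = 0.11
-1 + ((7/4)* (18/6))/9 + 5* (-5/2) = -155/12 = -12.92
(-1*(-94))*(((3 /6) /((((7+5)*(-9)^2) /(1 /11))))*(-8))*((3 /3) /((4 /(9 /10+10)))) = -5123 /53460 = -0.10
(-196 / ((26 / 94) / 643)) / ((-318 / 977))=1399874.15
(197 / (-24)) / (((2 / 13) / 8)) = -2561 / 6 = -426.83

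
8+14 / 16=71 / 8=8.88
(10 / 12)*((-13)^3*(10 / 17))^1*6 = -109850 / 17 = -6461.76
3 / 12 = 1 / 4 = 0.25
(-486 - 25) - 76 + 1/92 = -54003/92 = -586.99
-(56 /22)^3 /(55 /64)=-1404928 /73205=-19.19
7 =7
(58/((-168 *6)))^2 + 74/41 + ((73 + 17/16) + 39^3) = 618577146389/10414656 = 59394.87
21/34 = 0.62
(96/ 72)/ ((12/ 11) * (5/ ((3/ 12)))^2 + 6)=22/ 7299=0.00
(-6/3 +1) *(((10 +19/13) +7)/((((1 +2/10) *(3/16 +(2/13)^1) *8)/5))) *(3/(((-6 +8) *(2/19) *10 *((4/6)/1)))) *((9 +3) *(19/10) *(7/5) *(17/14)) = -165699/71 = -2333.79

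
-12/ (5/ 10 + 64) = -0.19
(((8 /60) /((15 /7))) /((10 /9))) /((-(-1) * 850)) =7 /106250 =0.00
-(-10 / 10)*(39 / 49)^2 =1521 / 2401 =0.63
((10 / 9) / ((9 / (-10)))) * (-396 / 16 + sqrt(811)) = 275 / 9-100 * sqrt(811) / 81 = -4.60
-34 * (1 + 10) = -374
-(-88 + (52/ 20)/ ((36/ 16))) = 3908/ 45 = 86.84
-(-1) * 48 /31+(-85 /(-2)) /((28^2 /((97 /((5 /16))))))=55823 /3038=18.37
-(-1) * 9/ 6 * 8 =12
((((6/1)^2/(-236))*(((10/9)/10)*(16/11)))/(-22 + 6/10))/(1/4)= 320/69443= 0.00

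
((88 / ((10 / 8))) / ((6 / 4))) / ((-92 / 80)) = -2816 / 69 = -40.81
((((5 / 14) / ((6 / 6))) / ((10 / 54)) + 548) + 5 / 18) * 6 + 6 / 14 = 9905 / 3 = 3301.67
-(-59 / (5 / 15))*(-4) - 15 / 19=-13467 / 19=-708.79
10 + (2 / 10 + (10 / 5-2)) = 51 / 5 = 10.20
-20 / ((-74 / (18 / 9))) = 20 / 37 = 0.54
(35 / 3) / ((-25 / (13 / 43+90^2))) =-2438191 / 645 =-3780.14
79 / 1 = 79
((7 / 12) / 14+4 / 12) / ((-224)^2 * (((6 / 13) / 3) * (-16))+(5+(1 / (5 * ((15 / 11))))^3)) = -16453125 / 5418788486576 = -0.00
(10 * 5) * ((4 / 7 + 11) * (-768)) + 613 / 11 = -34210109 / 77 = -444287.13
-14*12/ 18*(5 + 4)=-84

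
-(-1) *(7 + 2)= 9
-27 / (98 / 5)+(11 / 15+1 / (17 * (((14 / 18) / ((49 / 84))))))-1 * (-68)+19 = 4318267 / 49980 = 86.40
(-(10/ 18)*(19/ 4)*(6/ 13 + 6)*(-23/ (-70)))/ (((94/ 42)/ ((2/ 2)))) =-3059/ 1222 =-2.50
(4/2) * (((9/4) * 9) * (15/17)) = 1215/34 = 35.74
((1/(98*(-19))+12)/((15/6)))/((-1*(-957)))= 22343/4454835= 0.01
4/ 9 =0.44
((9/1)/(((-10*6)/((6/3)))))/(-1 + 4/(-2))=1/10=0.10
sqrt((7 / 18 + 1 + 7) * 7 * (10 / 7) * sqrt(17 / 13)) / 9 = 13^(3 / 4) * 17^(1 / 4) * sqrt(755) / 351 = 1.09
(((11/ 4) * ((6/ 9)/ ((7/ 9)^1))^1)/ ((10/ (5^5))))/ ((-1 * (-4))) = 20625/ 112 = 184.15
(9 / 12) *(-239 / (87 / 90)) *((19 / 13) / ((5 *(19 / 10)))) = -10755 / 377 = -28.53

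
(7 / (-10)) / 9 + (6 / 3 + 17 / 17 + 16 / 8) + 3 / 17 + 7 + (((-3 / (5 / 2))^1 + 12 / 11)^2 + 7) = 17689721 / 925650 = 19.11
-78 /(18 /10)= -130 /3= -43.33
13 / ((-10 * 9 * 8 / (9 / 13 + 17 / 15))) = -89 / 2700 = -0.03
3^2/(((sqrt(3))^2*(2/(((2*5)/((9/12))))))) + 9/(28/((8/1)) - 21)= 682/35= 19.49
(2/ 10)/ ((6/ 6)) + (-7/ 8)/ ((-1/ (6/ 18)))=59/ 120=0.49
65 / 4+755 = 3085 / 4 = 771.25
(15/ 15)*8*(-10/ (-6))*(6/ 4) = 20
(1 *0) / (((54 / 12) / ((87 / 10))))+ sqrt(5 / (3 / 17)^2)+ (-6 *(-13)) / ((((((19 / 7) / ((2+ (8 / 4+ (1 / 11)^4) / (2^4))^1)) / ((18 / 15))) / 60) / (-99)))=-435265.15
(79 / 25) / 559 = 0.01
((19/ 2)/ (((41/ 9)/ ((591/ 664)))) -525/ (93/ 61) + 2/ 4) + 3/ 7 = -341.57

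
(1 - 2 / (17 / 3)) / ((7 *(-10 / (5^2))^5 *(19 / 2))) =-34375 / 36176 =-0.95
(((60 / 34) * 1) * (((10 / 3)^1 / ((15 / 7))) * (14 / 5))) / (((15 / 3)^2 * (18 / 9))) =196 / 1275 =0.15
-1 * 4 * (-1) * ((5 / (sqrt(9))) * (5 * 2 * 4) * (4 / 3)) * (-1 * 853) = -2729600 / 9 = -303288.89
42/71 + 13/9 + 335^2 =71713076/639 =112227.04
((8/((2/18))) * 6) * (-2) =-864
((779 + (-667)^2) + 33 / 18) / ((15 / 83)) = 221943577 / 90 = 2466039.74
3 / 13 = 0.23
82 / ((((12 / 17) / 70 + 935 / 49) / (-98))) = -33469940 / 79517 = -420.92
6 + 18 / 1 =24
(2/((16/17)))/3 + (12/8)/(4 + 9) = 257/312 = 0.82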